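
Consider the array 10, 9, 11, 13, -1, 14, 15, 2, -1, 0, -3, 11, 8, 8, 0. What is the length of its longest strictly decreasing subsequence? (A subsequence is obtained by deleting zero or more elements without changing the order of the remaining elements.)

Let dp[i] be the longest decreasing subsequence ending at position i. Then dp = [1, 2, 1, 1, 3, 1, 1, 3, 4, 4, 5, 2, 3, 3, 4].
The maximum is 5; one witness is 10, 9, 2, -1, -3 at positions 1,2,8,9,11.

5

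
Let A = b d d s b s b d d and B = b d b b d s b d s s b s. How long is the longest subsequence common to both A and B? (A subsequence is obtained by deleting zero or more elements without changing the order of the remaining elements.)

7

Backtracking the LCS table gives one alignment: b (A1,B1) → d (A2,B2) → d (A3,B5) → s (A4,B6) → b (A5,B7) → s (A6,B10) → b (A7,B11).
So the longest common subsequence has length 7.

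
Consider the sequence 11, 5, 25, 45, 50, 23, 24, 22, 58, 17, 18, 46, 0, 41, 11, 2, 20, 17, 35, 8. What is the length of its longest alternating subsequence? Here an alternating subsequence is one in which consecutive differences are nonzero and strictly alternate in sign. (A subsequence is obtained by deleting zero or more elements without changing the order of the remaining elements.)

16

Track the best alternating length ending on an up-step vs a down-step at each position: up/down = 1/1, 1/2, 3/1, 3/1, 3/1, 3/4, 5/4, 3/6, 7/1, 3/8, 9/8, 9/8, 1/10, 11/10, 11/12, 11/12, 13/12, 13/14, 15/12, 13/16.
The maximum over both is 16; one such subsequence is 11, 5, 25, 23, 24, 22, 58, 17, 18, 0, 41, 11, 20, 17, 35, 8.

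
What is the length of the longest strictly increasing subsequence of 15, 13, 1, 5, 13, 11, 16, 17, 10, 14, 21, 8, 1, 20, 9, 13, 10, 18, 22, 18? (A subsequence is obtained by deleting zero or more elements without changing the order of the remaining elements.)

7

Let dp[i] be the longest increasing subsequence ending at position i. Then dp = [1, 1, 1, 2, 3, 3, 4, 5, 3, 4, 6, 3, 1, 6, 4, 5, 5, 6, 7, 6].
The maximum is 7; one witness is 1, 5, 13, 16, 17, 21, 22 at positions 3,4,5,7,8,11,19.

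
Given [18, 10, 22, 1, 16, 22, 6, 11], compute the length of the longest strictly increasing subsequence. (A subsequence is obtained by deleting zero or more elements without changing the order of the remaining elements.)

One longest increasing subsequence is 10, 16, 22 (positions 2,5,6), of length 3; no longer one exists.

3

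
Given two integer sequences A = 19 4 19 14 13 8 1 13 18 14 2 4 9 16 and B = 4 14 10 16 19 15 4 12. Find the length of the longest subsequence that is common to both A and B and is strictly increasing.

A longest common strictly increasing subsequence is 4, 14, 16 (length 3); it appears in order in both A and B, and no longer such subsequence exists.

3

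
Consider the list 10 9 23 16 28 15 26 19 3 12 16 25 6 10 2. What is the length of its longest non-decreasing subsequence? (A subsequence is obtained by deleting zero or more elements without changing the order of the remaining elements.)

One longest non-decreasing subsequence is 10, 16, 19, 25 (positions 1,4,8,12), of length 4; no longer one exists.

4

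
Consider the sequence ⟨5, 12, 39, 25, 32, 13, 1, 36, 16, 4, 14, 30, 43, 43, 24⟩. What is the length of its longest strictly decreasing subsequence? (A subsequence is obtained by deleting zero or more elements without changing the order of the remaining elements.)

4

Let dp[i] be the longest decreasing subsequence ending at position i. Then dp = [1, 1, 1, 2, 2, 3, 4, 2, 3, 4, 4, 3, 1, 1, 4].
The maximum is 4; one witness is 39, 25, 13, 1 at positions 3,4,6,7.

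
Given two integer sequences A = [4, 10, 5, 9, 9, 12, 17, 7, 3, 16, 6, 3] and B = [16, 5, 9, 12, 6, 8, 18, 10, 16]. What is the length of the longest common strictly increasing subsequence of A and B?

4

A longest common strictly increasing subsequence is 5, 9, 12, 16 (length 4); it appears in order in both A and B, and no longer such subsequence exists.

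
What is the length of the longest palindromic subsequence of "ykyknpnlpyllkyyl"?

9

One longest palindromic subsequence is yyklllkyy (positions 1,3,4,8,11,12,13,14,15); it reads the same forward and backward, and the interval DP gives dp[1][16] = 9.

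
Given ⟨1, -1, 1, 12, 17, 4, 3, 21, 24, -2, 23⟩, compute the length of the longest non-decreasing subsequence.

6

Scanning left to right, the best length ending at each element is: 1→1, -1→1, 1→2, 12→3, 17→4, 4→3, 3→3, 21→5, 24→6, -2→1, 23→6.
So the longest non-decreasing subsequence has length 6, e.g. 1, 1, 12, 17, 21, 24.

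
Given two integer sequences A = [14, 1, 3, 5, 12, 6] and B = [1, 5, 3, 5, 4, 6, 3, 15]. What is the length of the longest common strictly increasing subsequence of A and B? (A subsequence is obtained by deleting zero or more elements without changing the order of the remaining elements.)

4

A longest common strictly increasing subsequence is 1, 3, 5, 6 (length 4); it appears in order in both A and B, and no longer such subsequence exists.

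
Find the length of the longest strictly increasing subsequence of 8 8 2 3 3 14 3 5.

3

Let dp[i] be the longest increasing subsequence ending at position i. Then dp = [1, 1, 1, 2, 2, 3, 2, 3].
The maximum is 3; one witness is 2, 3, 14 at positions 3,4,6.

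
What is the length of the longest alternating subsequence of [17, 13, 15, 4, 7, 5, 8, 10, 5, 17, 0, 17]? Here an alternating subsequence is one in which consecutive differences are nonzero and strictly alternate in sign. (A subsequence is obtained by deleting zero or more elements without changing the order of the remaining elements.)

11

A longest alternating subsequence is 17, 13, 15, 4, 7, 5, 8, 5, 17, 0, 17 (positions 1,2,3,4,5,6,7,9,10,11,12); its 10 consecutive differences strictly alternate in sign, and length 11 is optimal.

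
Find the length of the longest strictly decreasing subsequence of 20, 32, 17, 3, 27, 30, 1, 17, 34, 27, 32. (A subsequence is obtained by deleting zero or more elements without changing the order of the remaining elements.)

Let dp[i] be the longest decreasing subsequence ending at position i. Then dp = [1, 1, 2, 3, 2, 2, 4, 3, 1, 3, 2].
The maximum is 4; one witness is 20, 17, 3, 1 at positions 1,3,4,7.

4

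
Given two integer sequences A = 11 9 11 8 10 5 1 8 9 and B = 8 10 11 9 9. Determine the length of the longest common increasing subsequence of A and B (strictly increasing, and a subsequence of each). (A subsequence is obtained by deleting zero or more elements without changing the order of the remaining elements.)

For each value that appears in both, track the longest common increasing run ending there.
The best achievable length is 2; one witness is 8, 10 (A-positions 4,5, B-positions 1,2).

2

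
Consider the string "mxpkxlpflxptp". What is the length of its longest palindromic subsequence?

Using dp[i][j] = 2 + dp[i+1][j−1] if the ends match, else max(dp[i+1][j], dp[i][j−1]):
dp[1][13] = 7. A witness is pxlflxp at positions 3,5,6,8,9,10,13.

7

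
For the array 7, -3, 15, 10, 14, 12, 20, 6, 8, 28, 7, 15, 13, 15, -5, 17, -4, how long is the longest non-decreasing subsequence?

6

Scanning left to right, the best length ending at each element is: 7→1, -3→1, 15→2, 10→2, 14→3, 12→3, 20→4, 6→2, 8→3, 28→5, 7→3, 15→4, 13→4, 15→5, -5→1, 17→6, -4→2.
So the longest non-decreasing subsequence has length 6, e.g. 7, 10, 14, 15, 15, 17.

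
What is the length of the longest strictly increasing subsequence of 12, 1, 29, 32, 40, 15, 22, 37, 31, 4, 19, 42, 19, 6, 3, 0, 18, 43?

Let dp[i] be the longest increasing subsequence ending at position i. Then dp = [1, 1, 2, 3, 4, 2, 3, 4, 4, 2, 3, 5, 3, 3, 2, 1, 4, 6].
The maximum is 6; one witness is 12, 29, 32, 40, 42, 43 at positions 1,3,4,5,12,18.

6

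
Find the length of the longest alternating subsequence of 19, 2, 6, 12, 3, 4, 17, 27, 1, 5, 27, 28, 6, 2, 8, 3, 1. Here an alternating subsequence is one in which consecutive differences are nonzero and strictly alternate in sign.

10

A longest alternating subsequence is 19, 2, 6, 3, 4, 1, 27, 6, 8, 3 (positions 1,2,3,5,6,9,11,13,15,16); its 9 consecutive differences strictly alternate in sign, and length 10 is optimal.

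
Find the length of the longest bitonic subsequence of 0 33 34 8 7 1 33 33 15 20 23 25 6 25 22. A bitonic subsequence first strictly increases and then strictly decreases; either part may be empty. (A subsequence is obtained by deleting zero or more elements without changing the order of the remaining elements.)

7

One longest bitonic subsequence is 0, 8, 15, 20, 23, 25, 22 (positions 1,4,9,10,11,12,15): it rises to 25 then falls. Length 7 is optimal.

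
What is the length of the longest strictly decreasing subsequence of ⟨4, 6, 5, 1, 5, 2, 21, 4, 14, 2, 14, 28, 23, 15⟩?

4

Let dp[i] be the longest decreasing subsequence ending at position i. Then dp = [1, 1, 2, 3, 2, 3, 1, 3, 2, 4, 2, 1, 2, 3].
The maximum is 4; one witness is 6, 5, 4, 2 at positions 2,3,8,10.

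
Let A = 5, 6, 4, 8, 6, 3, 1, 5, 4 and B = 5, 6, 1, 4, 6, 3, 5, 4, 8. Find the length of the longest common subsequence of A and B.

7

A longest common subsequence is 5, 6, 4, 6, 3, 5, 4 (length 7); the LCS DP confirms no longer common subsequence exists.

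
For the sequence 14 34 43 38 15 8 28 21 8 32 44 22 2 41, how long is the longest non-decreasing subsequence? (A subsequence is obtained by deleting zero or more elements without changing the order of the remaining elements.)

5

Scanning left to right, the best length ending at each element is: 14→1, 34→2, 43→3, 38→3, 15→2, 8→1, 28→3, 21→3, 8→2, 32→4, 44→5, 22→4, 2→1, 41→5.
So the longest non-decreasing subsequence has length 5, e.g. 14, 15, 28, 32, 44.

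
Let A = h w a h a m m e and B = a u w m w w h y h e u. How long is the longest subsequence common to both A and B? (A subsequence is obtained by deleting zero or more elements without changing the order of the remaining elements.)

3

A longest common subsequence is hhe (length 3); the LCS DP confirms no longer common subsequence exists.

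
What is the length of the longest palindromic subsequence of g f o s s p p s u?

4

Using dp[i][j] = 2 + dp[i+1][j−1] if the ends match, else max(dp[i+1][j], dp[i][j−1]):
dp[1][9] = 4. A witness is spps at positions 5,6,7,8.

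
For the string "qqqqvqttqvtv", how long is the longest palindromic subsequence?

6

One longest palindromic subsequence is vqttqv (positions 5,6,7,8,9,12); it reads the same forward and backward, and the interval DP gives dp[1][12] = 6.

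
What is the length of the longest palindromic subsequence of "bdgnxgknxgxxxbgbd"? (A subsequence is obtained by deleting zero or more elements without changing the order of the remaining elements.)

9

Using dp[i][j] = 2 + dp[i+1][j−1] if the ends match, else max(dp[i+1][j], dp[i][j−1]):
dp[1][17] = 9. A witness is dgxxxxxgd at positions 2,3,5,9,11,12,13,15,17.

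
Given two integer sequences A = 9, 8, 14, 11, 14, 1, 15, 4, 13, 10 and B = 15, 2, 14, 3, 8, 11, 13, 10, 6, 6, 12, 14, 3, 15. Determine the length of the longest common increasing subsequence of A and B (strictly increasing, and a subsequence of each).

4

For each value that appears in both, track the longest common increasing run ending there.
The best achievable length is 4; one witness is 8, 11, 14, 15 (A-positions 2,4,5,7, B-positions 5,6,12,14).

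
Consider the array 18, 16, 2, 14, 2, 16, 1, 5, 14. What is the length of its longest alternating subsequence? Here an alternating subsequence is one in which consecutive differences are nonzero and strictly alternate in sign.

Track the best alternating length ending on an up-step vs a down-step at each position: up/down = 1/1, 1/2, 1/2, 3/2, 1/4, 5/2, 1/6, 7/6, 7/6.
The maximum over both is 7; one such subsequence is 18, 2, 14, 2, 16, 1, 5.

7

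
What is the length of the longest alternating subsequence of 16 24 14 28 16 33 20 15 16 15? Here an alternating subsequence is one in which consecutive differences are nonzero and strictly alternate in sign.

9

A longest alternating subsequence is 16, 24, 14, 28, 16, 33, 15, 16, 15 (positions 1,2,3,4,5,6,8,9,10); its 8 consecutive differences strictly alternate in sign, and length 9 is optimal.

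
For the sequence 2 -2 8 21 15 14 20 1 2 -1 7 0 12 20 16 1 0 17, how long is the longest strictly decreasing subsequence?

Let dp[i] be the longest decreasing subsequence ending at position i. Then dp = [1, 2, 1, 1, 2, 3, 2, 4, 4, 5, 4, 5, 4, 2, 3, 5, 6, 3].
The maximum is 6; one witness is 21, 15, 14, 2, 1, 0 at positions 4,5,6,9,16,17.

6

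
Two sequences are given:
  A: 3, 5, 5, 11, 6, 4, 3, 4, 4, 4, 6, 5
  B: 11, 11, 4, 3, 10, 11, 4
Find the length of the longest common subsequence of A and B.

4

A longest common subsequence is 11, 4, 3, 4 (length 4); the LCS DP confirms no longer common subsequence exists.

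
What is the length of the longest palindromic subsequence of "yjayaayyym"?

6

One longest palindromic subsequence is yyaayy (positions 1,4,5,6,8,9); it reads the same forward and backward, and the interval DP gives dp[1][10] = 6.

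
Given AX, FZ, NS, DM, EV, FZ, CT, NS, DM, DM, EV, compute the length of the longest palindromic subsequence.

4

Using dp[i][j] = 2 + dp[i+1][j−1] if the ends match, else max(dp[i+1][j], dp[i][j−1]):
dp[1][11] = 4. A witness is EV DM DM EV at positions 5,9,10,11.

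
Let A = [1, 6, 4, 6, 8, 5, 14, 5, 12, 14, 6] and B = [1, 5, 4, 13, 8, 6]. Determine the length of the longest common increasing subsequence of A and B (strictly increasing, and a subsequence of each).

3

A longest common strictly increasing subsequence is 1, 4, 8 (length 3); it appears in order in both A and B, and no longer such subsequence exists.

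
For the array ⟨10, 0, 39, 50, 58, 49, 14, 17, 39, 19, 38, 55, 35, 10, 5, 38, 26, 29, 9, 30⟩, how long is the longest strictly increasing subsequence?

Scanning left to right, the best length ending at each element is: 10→1, 0→1, 39→2, 50→3, 58→4, 49→3, 14→2, 17→3, 39→4, 19→4, 38→5, 55→6, 35→5, 10→2, 5→2, 38→6, 26→5, 29→6, 9→3, 30→7.
So the longest increasing subsequence has length 7, e.g. 10, 14, 17, 19, 26, 29, 30.

7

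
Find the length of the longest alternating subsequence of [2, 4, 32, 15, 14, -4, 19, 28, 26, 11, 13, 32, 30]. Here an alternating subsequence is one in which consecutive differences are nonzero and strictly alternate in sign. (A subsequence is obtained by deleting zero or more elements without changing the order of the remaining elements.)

7

A longest alternating subsequence is 2, 32, 15, 28, 26, 32, 30 (positions 1,3,4,8,9,12,13); its 6 consecutive differences strictly alternate in sign, and length 7 is optimal.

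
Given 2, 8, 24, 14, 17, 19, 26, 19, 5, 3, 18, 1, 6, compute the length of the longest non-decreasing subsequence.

Let dp[i] be the longest non-decreasing subsequence ending at position i. Then dp = [1, 2, 3, 3, 4, 5, 6, 6, 2, 2, 5, 1, 3].
The maximum is 6; one witness is 2, 8, 14, 17, 19, 26 at positions 1,2,4,5,6,7.

6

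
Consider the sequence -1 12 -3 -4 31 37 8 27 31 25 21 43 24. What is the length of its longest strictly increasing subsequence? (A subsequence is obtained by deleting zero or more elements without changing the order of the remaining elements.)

Scanning left to right, the best length ending at each element is: -1→1, 12→2, -3→1, -4→1, 31→3, 37→4, 8→2, 27→3, 31→4, 25→3, 21→3, 43→5, 24→4.
So the longest increasing subsequence has length 5, e.g. -1, 12, 31, 37, 43.

5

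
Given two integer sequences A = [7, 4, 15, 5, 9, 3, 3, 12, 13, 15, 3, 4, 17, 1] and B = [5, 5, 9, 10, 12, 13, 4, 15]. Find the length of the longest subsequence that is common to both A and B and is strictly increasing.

A longest common strictly increasing subsequence is 5, 9, 12, 13, 15 (length 5); it appears in order in both A and B, and no longer such subsequence exists.

5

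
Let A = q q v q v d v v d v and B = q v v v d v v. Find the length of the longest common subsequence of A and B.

6

Backtracking the LCS table gives one alignment: q (A1,B1) → v (A3,B3) → v (A5,B4) → d (A6,B5) → v (A8,B6) → v (A10,B7).
So the longest common subsequence has length 6.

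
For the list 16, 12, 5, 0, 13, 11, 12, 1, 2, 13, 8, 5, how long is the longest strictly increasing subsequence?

4

Scanning left to right, the best length ending at each element is: 16→1, 12→1, 5→1, 0→1, 13→2, 11→2, 12→3, 1→2, 2→3, 13→4, 8→4, 5→4.
So the longest increasing subsequence has length 4, e.g. 5, 11, 12, 13.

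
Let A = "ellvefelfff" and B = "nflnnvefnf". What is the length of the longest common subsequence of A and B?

5

A longest common subsequence is lveff (length 5); the LCS DP confirms no longer common subsequence exists.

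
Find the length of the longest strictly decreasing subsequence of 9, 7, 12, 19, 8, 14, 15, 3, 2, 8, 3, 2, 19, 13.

5

Let dp[i] be the longest decreasing subsequence ending at position i. Then dp = [1, 2, 1, 1, 2, 2, 2, 3, 4, 3, 4, 5, 1, 3].
The maximum is 5; one witness is 19, 14, 8, 3, 2 at positions 4,6,10,11,12.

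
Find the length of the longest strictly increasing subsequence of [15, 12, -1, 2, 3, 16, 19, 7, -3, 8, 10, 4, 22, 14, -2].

7

Let dp[i] be the longest increasing subsequence ending at position i. Then dp = [1, 1, 1, 2, 3, 4, 5, 4, 1, 5, 6, 4, 7, 7, 2].
The maximum is 7; one witness is -1, 2, 3, 7, 8, 10, 22 at positions 3,4,5,8,10,11,13.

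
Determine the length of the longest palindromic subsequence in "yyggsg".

One longest palindromic subsequence is gsg (positions 3,5,6); it reads the same forward and backward, and the interval DP gives dp[1][6] = 3.

3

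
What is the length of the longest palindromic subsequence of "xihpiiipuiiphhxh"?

One longest palindromic subsequence is xhpiiuiiphx (positions 1,3,4,5,6,9,10,11,12,14,15); it reads the same forward and backward, and the interval DP gives dp[1][16] = 11.

11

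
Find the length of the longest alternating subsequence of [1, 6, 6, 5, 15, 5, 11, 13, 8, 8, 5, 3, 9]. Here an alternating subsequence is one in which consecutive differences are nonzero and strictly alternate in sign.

8

Track the best alternating length ending on an up-step vs a down-step at each position: up/down = 1/1, 2/1, 2/1, 2/3, 4/1, 2/5, 6/5, 6/5, 6/7, 6/7, 2/7, 2/7, 8/7.
The maximum over both is 8; one such subsequence is 1, 6, 5, 15, 5, 11, 8, 9.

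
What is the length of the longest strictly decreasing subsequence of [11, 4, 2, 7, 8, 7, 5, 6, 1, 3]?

5

Let dp[i] be the longest decreasing subsequence ending at position i. Then dp = [1, 2, 3, 2, 2, 3, 4, 4, 5, 5].
The maximum is 5; one witness is 11, 8, 7, 5, 1 at positions 1,5,6,7,9.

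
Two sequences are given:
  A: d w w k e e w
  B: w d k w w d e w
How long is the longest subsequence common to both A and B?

Backtracking the LCS table gives one alignment: d (A1,B2) → w (A2,B4) → w (A3,B5) → e (A6,B7) → w (A7,B8).
So the longest common subsequence has length 5.

5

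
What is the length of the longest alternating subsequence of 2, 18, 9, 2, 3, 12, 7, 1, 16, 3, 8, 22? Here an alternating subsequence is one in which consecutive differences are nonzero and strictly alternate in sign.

A longest alternating subsequence is 2, 18, 9, 12, 7, 16, 3, 8 (positions 1,2,3,6,7,9,10,11); its 7 consecutive differences strictly alternate in sign, and length 8 is optimal.

8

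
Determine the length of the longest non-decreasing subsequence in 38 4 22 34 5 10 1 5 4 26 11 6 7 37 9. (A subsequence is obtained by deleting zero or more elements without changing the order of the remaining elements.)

6

Let dp[i] be the longest non-decreasing subsequence ending at position i. Then dp = [1, 1, 2, 3, 2, 3, 1, 3, 2, 4, 4, 4, 5, 6, 6].
The maximum is 6; one witness is 4, 5, 5, 6, 7, 37 at positions 2,5,8,12,13,14.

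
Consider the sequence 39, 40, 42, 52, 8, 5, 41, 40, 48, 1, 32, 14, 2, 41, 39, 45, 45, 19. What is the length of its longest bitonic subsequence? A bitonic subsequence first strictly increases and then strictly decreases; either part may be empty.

9

Let inc[i] be the LIS ending at i and dec[i] the longest strictly decreasing subsequence starting at i. inc = [1, 2, 3, 4, 1, 1, 3, 2, 4, 1, 2, 2, 2, 3, 3, 4, 4, 3], dec = [4, 4, 6, 6, 3, 2, 5, 4, 4, 1, 3, 2, 1, 3, 2, 2, 2, 1].
max_i inc[i]+dec[i]−1 = 9, with one witness 39, 40, 42, 52, 41, 40, 32, 14, 2.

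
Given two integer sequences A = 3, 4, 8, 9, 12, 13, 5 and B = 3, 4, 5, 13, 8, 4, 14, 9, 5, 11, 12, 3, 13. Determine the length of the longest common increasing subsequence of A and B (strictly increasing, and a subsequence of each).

For each value that appears in both, track the longest common increasing run ending there.
The best achievable length is 6; one witness is 3, 4, 8, 9, 12, 13 (A-positions 1,2,3,4,5,6, B-positions 1,2,5,8,11,13).

6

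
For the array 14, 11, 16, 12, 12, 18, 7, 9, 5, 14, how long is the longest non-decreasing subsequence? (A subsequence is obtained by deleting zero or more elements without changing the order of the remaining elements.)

Scanning left to right, the best length ending at each element is: 14→1, 11→1, 16→2, 12→2, 12→3, 18→4, 7→1, 9→2, 5→1, 14→4.
So the longest non-decreasing subsequence has length 4, e.g. 11, 12, 12, 18.

4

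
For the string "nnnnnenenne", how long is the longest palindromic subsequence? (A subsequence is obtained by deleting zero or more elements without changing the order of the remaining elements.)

8

One longest palindromic subsequence is nnnnnnnn (positions 1,2,3,4,5,7,9,10); it reads the same forward and backward, and the interval DP gives dp[1][11] = 8.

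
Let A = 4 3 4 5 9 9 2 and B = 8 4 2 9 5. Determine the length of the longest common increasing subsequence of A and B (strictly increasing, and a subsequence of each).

2

A longest common strictly increasing subsequence is 4, 9 (length 2); it appears in order in both A and B, and no longer such subsequence exists.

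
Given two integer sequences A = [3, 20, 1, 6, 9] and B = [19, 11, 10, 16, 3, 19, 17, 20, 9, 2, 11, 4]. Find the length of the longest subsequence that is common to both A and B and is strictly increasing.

2

For each value that appears in both, track the longest common increasing run ending there.
The best achievable length is 2; one witness is 3, 20 (A-positions 1,2, B-positions 5,8).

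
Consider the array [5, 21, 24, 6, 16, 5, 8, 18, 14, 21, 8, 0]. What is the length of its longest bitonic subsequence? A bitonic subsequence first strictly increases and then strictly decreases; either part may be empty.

7

One longest bitonic subsequence is 5, 21, 24, 18, 14, 8, 0 (positions 1,2,3,8,9,11,12): it rises to 24 then falls. Length 7 is optimal.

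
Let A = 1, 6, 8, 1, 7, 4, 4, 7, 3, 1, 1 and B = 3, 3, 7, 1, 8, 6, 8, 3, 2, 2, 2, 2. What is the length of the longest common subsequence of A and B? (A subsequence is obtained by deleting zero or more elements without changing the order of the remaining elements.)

Backtracking the LCS table gives one alignment: 1 (A1,B4) → 6 (A2,B6) → 8 (A3,B7) → 3 (A9,B8).
So the longest common subsequence has length 4.

4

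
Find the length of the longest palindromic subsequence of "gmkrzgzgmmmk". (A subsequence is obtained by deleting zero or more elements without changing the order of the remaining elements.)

One longest palindromic subsequence is kmmmk (positions 3,9,10,11,12); it reads the same forward and backward, and the interval DP gives dp[1][12] = 5.

5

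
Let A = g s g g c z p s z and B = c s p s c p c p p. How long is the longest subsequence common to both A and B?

3

Backtracking the LCS table gives one alignment: s (A2,B4) → c (A5,B7) → p (A7,B9).
So the longest common subsequence has length 3.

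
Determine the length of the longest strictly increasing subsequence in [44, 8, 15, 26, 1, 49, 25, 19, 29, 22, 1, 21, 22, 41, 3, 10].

6

Scanning left to right, the best length ending at each element is: 44→1, 8→1, 15→2, 26→3, 1→1, 49→4, 25→3, 19→3, 29→4, 22→4, 1→1, 21→4, 22→5, 41→6, 3→2, 10→3.
So the longest increasing subsequence has length 6, e.g. 8, 15, 19, 21, 22, 41.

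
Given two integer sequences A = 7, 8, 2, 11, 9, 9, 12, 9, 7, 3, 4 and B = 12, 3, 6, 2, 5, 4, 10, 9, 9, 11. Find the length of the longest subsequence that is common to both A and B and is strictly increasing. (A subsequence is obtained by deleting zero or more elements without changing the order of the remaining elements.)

For each value that appears in both, track the longest common increasing run ending there.
The best achievable length is 2; one witness is 3, 4 (A-positions 10,11, B-positions 2,6).

2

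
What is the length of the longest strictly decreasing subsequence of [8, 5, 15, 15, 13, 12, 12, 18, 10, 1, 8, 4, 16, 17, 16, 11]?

Let dp[i] be the longest decreasing subsequence ending at position i. Then dp = [1, 2, 1, 1, 2, 3, 3, 1, 4, 5, 5, 6, 2, 2, 3, 4].
The maximum is 6; one witness is 15, 13, 12, 10, 8, 4 at positions 3,5,6,9,11,12.

6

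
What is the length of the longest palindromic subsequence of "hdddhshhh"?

5

One longest palindromic subsequence is hhhhh (positions 1,5,7,8,9); it reads the same forward and backward, and the interval DP gives dp[1][9] = 5.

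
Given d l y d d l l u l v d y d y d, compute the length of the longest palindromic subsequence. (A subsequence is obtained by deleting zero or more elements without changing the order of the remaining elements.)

One longest palindromic subsequence is dyddlulddyd (positions 1,3,4,5,7,8,9,11,13,14,15); it reads the same forward and backward, and the interval DP gives dp[1][15] = 11.

11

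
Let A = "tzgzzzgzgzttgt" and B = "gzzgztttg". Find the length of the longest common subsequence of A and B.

Backtracking the LCS table gives one alignment: g (A3,B1) → z (A5,B2) → z (A6,B3) → g (A7,B4) → z (A8,B5) → t (A11,B7) → t (A12,B8) → g (A13,B9).
So the longest common subsequence has length 8.

8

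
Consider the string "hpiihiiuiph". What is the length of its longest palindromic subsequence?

9

One longest palindromic subsequence is hpiiiiiph (positions 1,2,3,4,6,7,9,10,11); it reads the same forward and backward, and the interval DP gives dp[1][11] = 9.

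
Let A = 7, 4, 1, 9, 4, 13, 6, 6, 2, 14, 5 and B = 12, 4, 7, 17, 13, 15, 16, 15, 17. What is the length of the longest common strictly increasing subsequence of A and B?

A longest common strictly increasing subsequence is 4, 13 (length 2); it appears in order in both A and B, and no longer such subsequence exists.

2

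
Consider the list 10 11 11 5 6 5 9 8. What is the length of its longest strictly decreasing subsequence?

3

One longest decreasing subsequence is 10, 6, 5 (positions 1,5,6), of length 3; no longer one exists.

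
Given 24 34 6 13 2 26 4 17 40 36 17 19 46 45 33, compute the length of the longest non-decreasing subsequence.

6

One longest non-decreasing subsequence is 6, 13, 17, 17, 19, 46 (positions 3,4,8,11,12,13), of length 6; no longer one exists.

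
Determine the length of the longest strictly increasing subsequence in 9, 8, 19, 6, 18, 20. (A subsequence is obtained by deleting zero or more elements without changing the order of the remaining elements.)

3

One longest increasing subsequence is 9, 19, 20 (positions 1,3,6), of length 3; no longer one exists.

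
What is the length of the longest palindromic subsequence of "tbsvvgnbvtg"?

6

Using dp[i][j] = 2 + dp[i+1][j−1] if the ends match, else max(dp[i+1][j], dp[i][j−1]):
dp[1][11] = 6. A witness is tbvvbt at positions 1,2,4,5,8,10.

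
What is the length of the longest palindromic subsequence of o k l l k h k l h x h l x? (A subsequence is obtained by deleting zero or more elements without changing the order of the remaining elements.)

Using dp[i][j] = 2 + dp[i+1][j−1] if the ends match, else max(dp[i+1][j], dp[i][j−1]):
dp[1][13] = 7. A witness is llkhkll at positions 3,4,5,6,7,8,12.

7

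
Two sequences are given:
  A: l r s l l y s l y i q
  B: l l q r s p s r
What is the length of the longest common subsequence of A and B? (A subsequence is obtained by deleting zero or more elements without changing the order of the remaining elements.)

A longest common subsequence is lrss (length 4); the LCS DP confirms no longer common subsequence exists.

4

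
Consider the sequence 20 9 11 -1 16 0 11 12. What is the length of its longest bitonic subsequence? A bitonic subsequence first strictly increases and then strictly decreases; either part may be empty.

One longest bitonic subsequence is 9, 11, 16, 12 (positions 2,3,5,8): it rises to 16 then falls. Length 4 is optimal.

4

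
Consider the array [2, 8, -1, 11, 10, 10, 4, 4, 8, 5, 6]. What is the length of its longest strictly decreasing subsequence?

Scanning left to right, the best length ending at each element is: 2→1, 8→1, -1→2, 11→1, 10→2, 10→2, 4→3, 4→3, 8→3, 5→4, 6→4.
So the longest decreasing subsequence has length 4, e.g. 11, 10, 8, 5.

4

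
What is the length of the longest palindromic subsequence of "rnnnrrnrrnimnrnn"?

11

Using dp[i][j] = 2 + dp[i+1][j−1] if the ends match, else max(dp[i+1][j], dp[i][j−1]):
dp[1][16] = 11. A witness is nnnrrnrrnnn at positions 2,3,4,5,6,7,8,9,13,15,16.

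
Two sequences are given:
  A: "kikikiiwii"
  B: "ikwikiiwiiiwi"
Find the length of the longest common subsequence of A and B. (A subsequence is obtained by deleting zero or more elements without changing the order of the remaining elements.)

A longest common subsequence is ikikiiwii (length 9); the LCS DP confirms no longer common subsequence exists.

9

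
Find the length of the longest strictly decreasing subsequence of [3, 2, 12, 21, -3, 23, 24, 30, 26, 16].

3

Let dp[i] be the longest decreasing subsequence ending at position i. Then dp = [1, 2, 1, 1, 3, 1, 1, 1, 2, 3].
The maximum is 3; one witness is 3, 2, -3 at positions 1,2,5.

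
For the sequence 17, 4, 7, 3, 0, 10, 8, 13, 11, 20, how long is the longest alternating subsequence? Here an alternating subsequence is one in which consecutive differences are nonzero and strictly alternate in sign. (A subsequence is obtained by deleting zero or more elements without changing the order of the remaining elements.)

9

A longest alternating subsequence is 17, 4, 7, 3, 10, 8, 13, 11, 20 (positions 1,2,3,4,6,7,8,9,10); its 8 consecutive differences strictly alternate in sign, and length 9 is optimal.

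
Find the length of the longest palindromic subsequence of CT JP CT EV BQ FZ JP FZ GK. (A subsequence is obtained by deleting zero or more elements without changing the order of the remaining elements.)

3

One longest palindromic subsequence is FZ JP FZ (positions 6,7,8); it reads the same forward and backward, and the interval DP gives dp[1][9] = 3.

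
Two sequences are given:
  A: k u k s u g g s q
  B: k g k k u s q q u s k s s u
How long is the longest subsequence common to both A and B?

Backtracking the LCS table gives one alignment: k (A1,B4) → u (A2,B9) → k (A3,B11) → s (A4,B13) → u (A5,B14).
So the longest common subsequence has length 5.

5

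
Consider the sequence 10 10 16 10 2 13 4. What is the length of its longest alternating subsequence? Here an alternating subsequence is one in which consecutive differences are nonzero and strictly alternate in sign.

5

Track the best alternating length ending on an up-step vs a down-step at each position: up/down = 1/1, 1/1, 2/1, 1/3, 1/3, 4/3, 4/5.
The maximum over both is 5; one such subsequence is 10, 16, 10, 13, 4.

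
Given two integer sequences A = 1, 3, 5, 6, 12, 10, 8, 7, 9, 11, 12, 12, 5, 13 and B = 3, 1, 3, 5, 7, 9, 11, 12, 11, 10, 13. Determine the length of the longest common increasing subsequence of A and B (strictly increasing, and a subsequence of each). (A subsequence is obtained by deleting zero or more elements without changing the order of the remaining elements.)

8

A longest common strictly increasing subsequence is 1, 3, 5, 7, 9, 11, 12, 13 (length 8); it appears in order in both A and B, and no longer such subsequence exists.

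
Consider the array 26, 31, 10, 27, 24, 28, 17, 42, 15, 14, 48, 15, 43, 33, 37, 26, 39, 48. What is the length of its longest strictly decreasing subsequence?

Let dp[i] be the longest decreasing subsequence ending at position i. Then dp = [1, 1, 2, 2, 3, 2, 4, 1, 5, 6, 1, 5, 2, 3, 3, 4, 3, 1].
The maximum is 6; one witness is 31, 27, 24, 17, 15, 14 at positions 2,4,5,7,9,10.

6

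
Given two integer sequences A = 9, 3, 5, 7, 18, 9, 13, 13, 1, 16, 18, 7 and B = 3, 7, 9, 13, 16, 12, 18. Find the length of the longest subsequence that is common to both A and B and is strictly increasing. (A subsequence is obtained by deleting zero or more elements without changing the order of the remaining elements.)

6

A longest common strictly increasing subsequence is 3, 7, 9, 13, 16, 18 (length 6); it appears in order in both A and B, and no longer such subsequence exists.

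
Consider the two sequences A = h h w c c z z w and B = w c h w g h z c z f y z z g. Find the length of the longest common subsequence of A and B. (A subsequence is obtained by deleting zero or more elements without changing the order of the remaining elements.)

5

A longest common subsequence is hhczz (length 5); the LCS DP confirms no longer common subsequence exists.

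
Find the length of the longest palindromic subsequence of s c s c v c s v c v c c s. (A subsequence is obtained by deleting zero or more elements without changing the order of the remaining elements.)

11

Using dp[i][j] = 2 + dp[i+1][j−1] if the ends match, else max(dp[i+1][j], dp[i][j−1]):
dp[1][13] = 11. A witness is sccvcvcvccs at positions 1,2,4,5,6,8,9,10,11,12,13.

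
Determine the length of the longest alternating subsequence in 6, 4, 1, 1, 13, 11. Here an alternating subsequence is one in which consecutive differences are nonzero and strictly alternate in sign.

4

A longest alternating subsequence is 6, 4, 13, 11 (positions 1,2,5,6); its 3 consecutive differences strictly alternate in sign, and length 4 is optimal.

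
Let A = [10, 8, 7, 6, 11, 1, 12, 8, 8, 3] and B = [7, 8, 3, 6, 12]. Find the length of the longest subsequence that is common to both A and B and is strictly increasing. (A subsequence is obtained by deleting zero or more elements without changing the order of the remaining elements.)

2

For each value that appears in both, track the longest common increasing run ending there.
The best achievable length is 2; one witness is 7, 8 (A-positions 3,8, B-positions 1,2).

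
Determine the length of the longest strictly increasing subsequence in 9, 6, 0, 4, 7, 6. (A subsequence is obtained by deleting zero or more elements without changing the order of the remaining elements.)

3

One longest increasing subsequence is 0, 4, 7 (positions 3,4,5), of length 3; no longer one exists.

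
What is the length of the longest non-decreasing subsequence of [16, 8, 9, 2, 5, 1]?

Scanning left to right, the best length ending at each element is: 16→1, 8→1, 9→2, 2→1, 5→2, 1→1.
So the longest non-decreasing subsequence has length 2, e.g. 8, 9.

2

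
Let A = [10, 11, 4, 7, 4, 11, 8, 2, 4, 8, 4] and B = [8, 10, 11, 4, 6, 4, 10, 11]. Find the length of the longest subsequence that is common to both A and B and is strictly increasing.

A longest common strictly increasing subsequence is 10, 11 (length 2); it appears in order in both A and B, and no longer such subsequence exists.

2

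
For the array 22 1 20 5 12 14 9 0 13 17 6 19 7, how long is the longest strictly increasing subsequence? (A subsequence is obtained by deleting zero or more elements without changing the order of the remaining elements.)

6

Let dp[i] be the longest increasing subsequence ending at position i. Then dp = [1, 1, 2, 2, 3, 4, 3, 1, 4, 5, 3, 6, 4].
The maximum is 6; one witness is 1, 5, 12, 14, 17, 19 at positions 2,4,5,6,10,12.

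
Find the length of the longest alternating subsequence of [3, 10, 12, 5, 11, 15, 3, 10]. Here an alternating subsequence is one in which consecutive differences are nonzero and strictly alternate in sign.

6

Track the best alternating length ending on an up-step vs a down-step at each position: up/down = 1/1, 2/1, 2/1, 2/3, 4/3, 4/1, 1/5, 6/5.
The maximum over both is 6; one such subsequence is 3, 10, 5, 11, 3, 10.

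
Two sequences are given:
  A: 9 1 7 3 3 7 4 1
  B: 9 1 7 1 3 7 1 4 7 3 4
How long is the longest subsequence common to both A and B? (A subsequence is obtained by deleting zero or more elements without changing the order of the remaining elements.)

Backtracking the LCS table gives one alignment: 9 (A1,B1) → 1 (A2,B2) → 7 (A3,B3) → 3 (A4,B5) → 3 (A5,B10) → 4 (A7,B11).
So the longest common subsequence has length 6.

6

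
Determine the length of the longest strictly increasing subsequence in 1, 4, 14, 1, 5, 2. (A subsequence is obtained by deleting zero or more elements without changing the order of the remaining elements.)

3

Let dp[i] be the longest increasing subsequence ending at position i. Then dp = [1, 2, 3, 1, 3, 2].
The maximum is 3; one witness is 1, 4, 14 at positions 1,2,3.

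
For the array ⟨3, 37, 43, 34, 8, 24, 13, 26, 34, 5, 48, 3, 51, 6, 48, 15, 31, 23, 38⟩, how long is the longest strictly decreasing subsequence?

Scanning left to right, the best length ending at each element is: 3→1, 37→1, 43→1, 34→2, 8→3, 24→3, 13→4, 26→3, 34→2, 5→5, 48→1, 3→6, 51→1, 6→5, 48→2, 15→4, 31→3, 23→4, 38→3.
So the longest decreasing subsequence has length 6, e.g. 37, 34, 24, 13, 5, 3.

6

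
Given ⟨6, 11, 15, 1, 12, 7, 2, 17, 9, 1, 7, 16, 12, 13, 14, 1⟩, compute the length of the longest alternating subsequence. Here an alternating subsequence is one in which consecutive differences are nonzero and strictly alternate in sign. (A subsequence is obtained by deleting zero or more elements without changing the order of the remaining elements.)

A longest alternating subsequence is 6, 11, 1, 12, 7, 17, 9, 16, 12, 13, 1 (positions 1,2,4,5,6,8,9,12,13,14,16); its 10 consecutive differences strictly alternate in sign, and length 11 is optimal.

11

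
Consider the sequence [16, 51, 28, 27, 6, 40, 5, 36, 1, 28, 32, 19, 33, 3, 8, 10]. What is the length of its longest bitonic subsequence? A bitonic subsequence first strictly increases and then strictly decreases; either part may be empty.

7

One longest bitonic subsequence is 16, 51, 40, 36, 32, 19, 10 (positions 1,2,6,8,11,12,16): it rises to 51 then falls. Length 7 is optimal.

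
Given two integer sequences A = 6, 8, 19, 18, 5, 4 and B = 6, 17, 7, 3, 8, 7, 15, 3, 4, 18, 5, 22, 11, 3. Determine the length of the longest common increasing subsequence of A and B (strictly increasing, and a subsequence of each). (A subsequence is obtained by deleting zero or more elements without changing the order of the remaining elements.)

3

For each value that appears in both, track the longest common increasing run ending there.
The best achievable length is 3; one witness is 6, 8, 18 (A-positions 1,2,4, B-positions 1,5,10).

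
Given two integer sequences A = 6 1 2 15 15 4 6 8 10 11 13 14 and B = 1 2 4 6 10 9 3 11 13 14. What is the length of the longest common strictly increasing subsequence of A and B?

8

A longest common strictly increasing subsequence is 1, 2, 4, 6, 10, 11, 13, 14 (length 8); it appears in order in both A and B, and no longer such subsequence exists.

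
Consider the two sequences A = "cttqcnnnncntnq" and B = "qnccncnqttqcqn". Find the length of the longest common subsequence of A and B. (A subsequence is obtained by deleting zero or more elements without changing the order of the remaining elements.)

Backtracking the LCS table gives one alignment: c (A1,B3) → c (A5,B4) → n (A9,B5) → c (A10,B6) → n (A11,B7) → t (A12,B10) → n (A13,B14).
So the longest common subsequence has length 7.

7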